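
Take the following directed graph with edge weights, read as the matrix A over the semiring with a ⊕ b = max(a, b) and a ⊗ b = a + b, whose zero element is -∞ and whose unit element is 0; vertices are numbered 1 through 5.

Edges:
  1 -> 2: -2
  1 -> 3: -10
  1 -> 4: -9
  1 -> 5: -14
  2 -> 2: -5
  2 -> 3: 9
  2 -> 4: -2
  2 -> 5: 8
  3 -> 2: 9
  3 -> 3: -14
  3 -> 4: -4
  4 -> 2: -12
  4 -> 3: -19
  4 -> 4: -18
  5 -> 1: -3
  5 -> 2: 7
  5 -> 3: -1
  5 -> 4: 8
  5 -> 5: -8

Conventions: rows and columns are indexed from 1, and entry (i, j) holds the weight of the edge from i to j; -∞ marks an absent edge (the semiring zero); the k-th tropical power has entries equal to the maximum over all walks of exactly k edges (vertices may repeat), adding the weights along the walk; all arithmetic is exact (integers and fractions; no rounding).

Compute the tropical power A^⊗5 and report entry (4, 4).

A^⊗2:
  [-17, -1, 7, -4, 6]
  [5, 18, 7, 16, 3]
  [-∞, 4, 18, 7, 17]
  [-∞, -10, -3, -14, -4]
  [-11, 8, 16, 5, 15]
A^⊗3:
  [3, 16, 8, 14, 7]
  [0, 16, 27, 16, 26]
  [14, 27, 16, 25, 12]
  [-7, 6, -1, 4, -2]
  [12, 25, 17, 23, 16]
A^⊗4:
  [4, 17, 25, 15, 24]
  [23, 36, 25, 34, 24]
  [9, 25, 36, 25, 35]
  [-5, 8, 15, 6, 14]
  [13, 26, 34, 24, 33]
A^⊗5:
  [21, 34, 26, 32, 25]
  [21, 34, 45, 34, 44]
  [32, 45, 34, 43, 33]
  [11, 24, 17, 22, 16]
  [30, 43, 35, 41, 34]
Key observation: the optimum is the walk 4->2->3->2->5->4, with weight (-12) + 9 + 9 + 8 + 8 = 22.
Optimal value attained by: walk 4->2->3->2->5->4.
Answer: (A^⊗5)[4][4] = 22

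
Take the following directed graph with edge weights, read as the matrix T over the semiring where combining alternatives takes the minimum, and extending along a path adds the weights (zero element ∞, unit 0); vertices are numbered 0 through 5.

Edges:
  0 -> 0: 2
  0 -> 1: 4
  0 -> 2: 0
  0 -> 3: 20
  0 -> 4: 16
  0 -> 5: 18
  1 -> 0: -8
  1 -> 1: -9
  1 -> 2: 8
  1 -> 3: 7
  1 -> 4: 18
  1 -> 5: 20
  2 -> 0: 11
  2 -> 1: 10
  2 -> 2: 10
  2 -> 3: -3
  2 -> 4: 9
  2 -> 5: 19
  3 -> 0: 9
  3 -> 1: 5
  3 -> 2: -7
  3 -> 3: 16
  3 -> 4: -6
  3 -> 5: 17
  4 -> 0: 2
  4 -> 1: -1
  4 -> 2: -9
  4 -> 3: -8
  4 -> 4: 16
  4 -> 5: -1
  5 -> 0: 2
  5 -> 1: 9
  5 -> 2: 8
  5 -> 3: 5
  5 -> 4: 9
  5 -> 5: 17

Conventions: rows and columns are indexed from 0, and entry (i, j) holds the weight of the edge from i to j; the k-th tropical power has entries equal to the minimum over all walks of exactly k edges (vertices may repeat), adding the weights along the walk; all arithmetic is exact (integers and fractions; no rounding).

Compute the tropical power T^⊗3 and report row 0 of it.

T^⊗2:
  [-4, -5, 2, -3, 9, 15]
  [-17, -18, -8, -2, 1, 10]
  [2, 1, -10, 1, -9, 8]
  [-4, -7, -15, -14, 2, -7]
  [-9, -10, -15, -12, -14, 9]
  [1, 0, -2, 1, -1, 8]
T^⊗3:
  [-13, -14, -10, -1, -9, 8]
  [-26, -27, -17, -11, -8, 0]
  [-7, -10, -18, -17, -5, -10]
  [-15, -16, -21, -18, -20, 1]
  [-18, -19, -23, -22, -18, -15]
  [-8, -9, -10, -9, -5, -2]
Answer: row 0 of T^⊗3 = [-13, -14, -10, -1, -9, 8]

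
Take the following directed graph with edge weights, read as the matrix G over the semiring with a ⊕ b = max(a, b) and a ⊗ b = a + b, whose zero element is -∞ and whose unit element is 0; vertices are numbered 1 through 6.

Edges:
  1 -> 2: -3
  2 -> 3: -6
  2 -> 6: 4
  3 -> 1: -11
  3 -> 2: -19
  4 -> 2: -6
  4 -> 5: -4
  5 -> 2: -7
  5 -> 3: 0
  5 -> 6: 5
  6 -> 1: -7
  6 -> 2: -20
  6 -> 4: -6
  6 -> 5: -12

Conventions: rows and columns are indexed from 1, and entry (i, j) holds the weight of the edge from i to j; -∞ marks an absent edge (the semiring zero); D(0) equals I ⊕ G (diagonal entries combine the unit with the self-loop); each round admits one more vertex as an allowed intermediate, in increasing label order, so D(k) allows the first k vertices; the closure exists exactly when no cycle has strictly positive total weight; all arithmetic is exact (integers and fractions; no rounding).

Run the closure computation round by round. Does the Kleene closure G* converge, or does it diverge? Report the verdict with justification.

D(0):
  [0, -3, -∞, -∞, -∞, -∞]
  [-∞, 0, -6, -∞, -∞, 4]
  [-11, -19, 0, -∞, -∞, -∞]
  [-∞, -6, -∞, 0, -4, -∞]
  [-∞, -7, 0, -∞, 0, 5]
  [-7, -20, -∞, -6, -12, 0]
D(1):
  [0, -3, -∞, -∞, -∞, -∞]
  [-∞, 0, -6, -∞, -∞, 4]
  [-11, -14, 0, -∞, -∞, -∞]
  [-∞, -6, -∞, 0, -4, -∞]
  [-∞, -7, 0, -∞, 0, 5]
  [-7, -10, -∞, -6, -12, 0]
D(2):
  [0, -3, -9, -∞, -∞, 1]
  [-∞, 0, -6, -∞, -∞, 4]
  [-11, -14, 0, -∞, -∞, -10]
  [-∞, -6, -12, 0, -4, -2]
  [-∞, -7, 0, -∞, 0, 5]
  [-7, -10, -16, -6, -12, 0]
D(3):
  [0, -3, -9, -∞, -∞, 1]
  [-17, 0, -6, -∞, -∞, 4]
  [-11, -14, 0, -∞, -∞, -10]
  [-23, -6, -12, 0, -4, -2]
  [-11, -7, 0, -∞, 0, 5]
  [-7, -10, -16, -6, -12, 0]
D(4):
  [0, -3, -9, -∞, -∞, 1]
  [-17, 0, -6, -∞, -∞, 4]
  [-11, -14, 0, -∞, -∞, -10]
  [-23, -6, -12, 0, -4, -2]
  [-11, -7, 0, -∞, 0, 5]
  [-7, -10, -16, -6, -10, 0]
D(5):
  [0, -3, -9, -∞, -∞, 1]
  [-17, 0, -6, -∞, -∞, 4]
  [-11, -14, 0, -∞, -∞, -10]
  [-15, -6, -4, 0, -4, 1]
  [-11, -7, 0, -∞, 0, 5]
  [-7, -10, -10, -6, -10, 0]
D(6):
  [0, -3, -9, -5, -9, 1]
  [-3, 0, -6, -2, -6, 4]
  [-11, -14, 0, -16, -20, -10]
  [-6, -6, -4, 0, -4, 1]
  [-2, -5, 0, -1, 0, 5]
  [-7, -10, -10, -6, -10, 0]
Key observation: every diagonal entry stays at the unit through all rounds, so no improving cycle exists.
Answer: CONVERGES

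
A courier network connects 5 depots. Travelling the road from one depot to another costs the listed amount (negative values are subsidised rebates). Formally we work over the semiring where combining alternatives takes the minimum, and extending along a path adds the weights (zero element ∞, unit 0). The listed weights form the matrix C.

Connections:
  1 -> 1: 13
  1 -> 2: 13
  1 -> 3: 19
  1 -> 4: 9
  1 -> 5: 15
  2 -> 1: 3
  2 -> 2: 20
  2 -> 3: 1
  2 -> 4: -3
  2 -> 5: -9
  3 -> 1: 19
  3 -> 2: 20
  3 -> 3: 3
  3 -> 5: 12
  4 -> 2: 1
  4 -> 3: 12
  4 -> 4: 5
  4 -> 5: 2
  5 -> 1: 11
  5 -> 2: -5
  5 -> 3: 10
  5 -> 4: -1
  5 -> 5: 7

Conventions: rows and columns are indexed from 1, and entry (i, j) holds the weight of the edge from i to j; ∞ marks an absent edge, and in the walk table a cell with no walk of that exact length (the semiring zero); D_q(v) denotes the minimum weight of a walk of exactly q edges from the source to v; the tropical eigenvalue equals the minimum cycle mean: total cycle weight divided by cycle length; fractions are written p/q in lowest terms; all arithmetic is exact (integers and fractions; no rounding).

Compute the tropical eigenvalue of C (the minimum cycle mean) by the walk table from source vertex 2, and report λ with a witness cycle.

q=0: [∞, 0, ∞, ∞, ∞]
q=1: [3, 20, 1, -3, -9]
q=2: [2, -14, 1, -10, -2]
q=3: [-11, -9, -13, -17, -23]
q=4: [-12, -28, -13, -24, -18]
q=5: [-25, -23, -27, -31, -37]
Optimal cycle mean attained by: cycle 2->5->2, total (-9) + (-5), length 2.
Answer: λ = -7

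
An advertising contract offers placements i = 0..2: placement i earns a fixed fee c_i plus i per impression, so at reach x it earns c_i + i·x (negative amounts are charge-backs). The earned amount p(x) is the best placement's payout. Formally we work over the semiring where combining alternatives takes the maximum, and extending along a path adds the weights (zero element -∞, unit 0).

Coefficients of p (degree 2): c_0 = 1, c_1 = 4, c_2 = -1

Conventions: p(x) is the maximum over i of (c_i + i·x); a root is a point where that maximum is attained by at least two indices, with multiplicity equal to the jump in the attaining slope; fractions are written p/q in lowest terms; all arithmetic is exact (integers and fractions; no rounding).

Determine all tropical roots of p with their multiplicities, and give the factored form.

hull edge (i=0, c=1) to (i=1, c=4): slope 3, span 1
hull edge (i=1, c=4) to (i=2, c=-1): slope -5, span 1
Factored form: p(x) = -1 ⊗ (x ⊕ (-3)) ⊗ (x ⊕ 5)
Answer: roots = -3 (mult 1), 5 (mult 1)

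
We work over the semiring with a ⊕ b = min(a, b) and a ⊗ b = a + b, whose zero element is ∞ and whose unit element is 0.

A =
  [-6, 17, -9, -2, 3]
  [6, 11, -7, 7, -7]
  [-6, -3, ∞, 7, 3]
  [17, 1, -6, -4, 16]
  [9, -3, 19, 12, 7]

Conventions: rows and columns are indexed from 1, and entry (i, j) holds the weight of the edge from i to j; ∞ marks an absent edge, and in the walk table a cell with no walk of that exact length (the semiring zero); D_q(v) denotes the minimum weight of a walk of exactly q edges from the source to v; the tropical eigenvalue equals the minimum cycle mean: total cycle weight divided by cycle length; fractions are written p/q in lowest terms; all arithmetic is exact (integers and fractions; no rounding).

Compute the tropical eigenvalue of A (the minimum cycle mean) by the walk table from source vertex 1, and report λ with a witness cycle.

q=0: [0, ∞, ∞, ∞, ∞]
q=1: [-6, 17, -9, -2, 3]
q=2: [-15, -12, -15, -8, -6]
q=3: [-21, -18, -24, -17, -19]
q=4: [-30, -27, -30, -23, -25]
q=5: [-36, -33, -39, -32, -34]
Optimal cycle mean attained by: cycle 1->3->1, total (-9) + (-6), length 2.
Answer: λ = -15/2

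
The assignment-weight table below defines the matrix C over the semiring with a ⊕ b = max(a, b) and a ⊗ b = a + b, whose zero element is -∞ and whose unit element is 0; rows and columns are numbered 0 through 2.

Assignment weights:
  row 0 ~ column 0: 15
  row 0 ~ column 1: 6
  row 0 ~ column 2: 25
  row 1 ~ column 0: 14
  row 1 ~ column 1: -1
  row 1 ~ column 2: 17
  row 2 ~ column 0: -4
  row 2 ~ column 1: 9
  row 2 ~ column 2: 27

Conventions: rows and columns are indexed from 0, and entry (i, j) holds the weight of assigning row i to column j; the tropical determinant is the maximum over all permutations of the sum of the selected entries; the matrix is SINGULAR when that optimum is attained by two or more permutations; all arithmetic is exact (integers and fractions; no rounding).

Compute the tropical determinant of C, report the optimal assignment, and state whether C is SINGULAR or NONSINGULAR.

σ = (0, 1, 2): 15 + (-1) + 27 = 41
σ = (0, 2, 1): 15 + 17 + 9 = 41
σ = (1, 0, 2): 6 + 14 + 27 = 47
σ = (1, 2, 0): 6 + 17 + (-4) = 19
σ = (2, 0, 1): 25 + 14 + 9 = 48
σ = (2, 1, 0): 25 + (-1) + (-4) = 20
Optimal value attained by: σ = (2, 0, 1).
Answer: det⊕(C) = 48; verdict: NONSINGULAR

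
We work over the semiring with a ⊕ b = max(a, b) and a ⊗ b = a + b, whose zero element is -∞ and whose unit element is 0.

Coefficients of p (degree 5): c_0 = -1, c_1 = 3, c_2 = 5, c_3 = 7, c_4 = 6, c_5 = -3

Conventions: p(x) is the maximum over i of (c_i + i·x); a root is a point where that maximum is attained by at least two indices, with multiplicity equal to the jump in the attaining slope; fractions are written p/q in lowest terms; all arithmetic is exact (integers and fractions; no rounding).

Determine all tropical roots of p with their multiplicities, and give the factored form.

hull edge (i=0, c=-1) to (i=1, c=3): slope 4, span 1
hull edge (i=1, c=3) to (i=3, c=7): slope 2, span 2
hull edge (i=3, c=7) to (i=4, c=6): slope -1, span 1
hull edge (i=4, c=6) to (i=5, c=-3): slope -9, span 1
Factored form: p(x) = -3 ⊗ (x ⊕ (-4)) ⊗ (x ⊕ (-2)) ⊗ (x ⊕ (-2)) ⊗ (x ⊕ 1) ⊗ (x ⊕ 9)
Answer: roots = -4 (mult 1), -2 (mult 2), 1 (mult 1), 9 (mult 1)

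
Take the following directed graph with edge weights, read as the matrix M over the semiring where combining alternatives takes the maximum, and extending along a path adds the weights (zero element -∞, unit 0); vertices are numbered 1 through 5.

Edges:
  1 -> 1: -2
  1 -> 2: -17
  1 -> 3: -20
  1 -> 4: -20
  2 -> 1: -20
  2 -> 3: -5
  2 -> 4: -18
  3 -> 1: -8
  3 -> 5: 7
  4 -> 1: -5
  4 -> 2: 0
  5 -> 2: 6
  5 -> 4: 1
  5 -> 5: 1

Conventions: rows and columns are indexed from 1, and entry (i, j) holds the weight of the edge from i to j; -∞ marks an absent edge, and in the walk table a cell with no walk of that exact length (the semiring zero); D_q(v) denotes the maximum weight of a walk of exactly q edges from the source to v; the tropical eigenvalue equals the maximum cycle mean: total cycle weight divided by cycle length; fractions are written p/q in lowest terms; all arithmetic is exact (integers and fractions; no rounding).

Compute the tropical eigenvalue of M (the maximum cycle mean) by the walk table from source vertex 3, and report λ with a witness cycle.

q=0: [-∞, -∞, 0, -∞, -∞]
q=1: [-8, -∞, -∞, -∞, 7]
q=2: [-10, 13, -28, 8, 8]
q=3: [3, 14, 8, 9, 9]
q=4: [4, 15, 9, 10, 15]
q=5: [5, 21, 10, 16, 16]
Optimal cycle mean attained by: cycle 2->3->5->2, total (-5) + 7 + 6, length 3.
Answer: λ = 8/3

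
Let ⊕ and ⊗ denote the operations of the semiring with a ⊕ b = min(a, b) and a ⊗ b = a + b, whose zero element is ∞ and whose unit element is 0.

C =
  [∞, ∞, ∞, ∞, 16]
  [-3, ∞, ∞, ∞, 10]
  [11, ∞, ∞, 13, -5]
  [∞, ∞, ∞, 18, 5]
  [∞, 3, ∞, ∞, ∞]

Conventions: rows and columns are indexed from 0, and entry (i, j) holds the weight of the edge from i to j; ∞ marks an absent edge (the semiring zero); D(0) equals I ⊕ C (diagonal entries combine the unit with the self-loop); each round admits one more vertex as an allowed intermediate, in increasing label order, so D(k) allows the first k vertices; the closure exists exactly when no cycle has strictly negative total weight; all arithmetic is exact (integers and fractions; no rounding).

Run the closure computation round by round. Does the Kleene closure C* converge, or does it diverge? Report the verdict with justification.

D(0):
  [0, ∞, ∞, ∞, 16]
  [-3, 0, ∞, ∞, 10]
  [11, ∞, 0, 13, -5]
  [∞, ∞, ∞, 0, 5]
  [∞, 3, ∞, ∞, 0]
D(1):
  [0, ∞, ∞, ∞, 16]
  [-3, 0, ∞, ∞, 10]
  [11, ∞, 0, 13, -5]
  [∞, ∞, ∞, 0, 5]
  [∞, 3, ∞, ∞, 0]
D(2):
  [0, ∞, ∞, ∞, 16]
  [-3, 0, ∞, ∞, 10]
  [11, ∞, 0, 13, -5]
  [∞, ∞, ∞, 0, 5]
  [0, 3, ∞, ∞, 0]
D(3):
  [0, ∞, ∞, ∞, 16]
  [-3, 0, ∞, ∞, 10]
  [11, ∞, 0, 13, -5]
  [∞, ∞, ∞, 0, 5]
  [0, 3, ∞, ∞, 0]
D(4):
  [0, ∞, ∞, ∞, 16]
  [-3, 0, ∞, ∞, 10]
  [11, ∞, 0, 13, -5]
  [∞, ∞, ∞, 0, 5]
  [0, 3, ∞, ∞, 0]
D(5):
  [0, 19, ∞, ∞, 16]
  [-3, 0, ∞, ∞, 10]
  [-5, -2, 0, 13, -5]
  [5, 8, ∞, 0, 5]
  [0, 3, ∞, ∞, 0]
Key observation: every diagonal entry stays at the unit through all rounds, so no improving cycle exists.
Answer: CONVERGES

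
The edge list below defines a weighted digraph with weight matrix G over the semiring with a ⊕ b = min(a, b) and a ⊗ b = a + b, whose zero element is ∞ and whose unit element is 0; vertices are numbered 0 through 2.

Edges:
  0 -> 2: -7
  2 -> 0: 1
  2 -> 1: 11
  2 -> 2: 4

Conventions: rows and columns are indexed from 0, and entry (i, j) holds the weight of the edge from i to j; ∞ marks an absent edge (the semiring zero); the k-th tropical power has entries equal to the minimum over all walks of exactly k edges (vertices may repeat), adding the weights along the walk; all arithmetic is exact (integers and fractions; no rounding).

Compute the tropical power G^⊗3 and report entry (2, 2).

G^⊗2:
  [-6, 4, -3]
  [∞, ∞, ∞]
  [5, 15, -6]
G^⊗3:
  [-2, 8, -13]
  [∞, ∞, ∞]
  [-5, 5, -2]
Key observation: the optimum is the walk 2->0->2->2, with weight 1 + (-7) + 4 = -2.
Optimal value attained by: walk 2->0->2->2.
Answer: (G^⊗3)[2][2] = -2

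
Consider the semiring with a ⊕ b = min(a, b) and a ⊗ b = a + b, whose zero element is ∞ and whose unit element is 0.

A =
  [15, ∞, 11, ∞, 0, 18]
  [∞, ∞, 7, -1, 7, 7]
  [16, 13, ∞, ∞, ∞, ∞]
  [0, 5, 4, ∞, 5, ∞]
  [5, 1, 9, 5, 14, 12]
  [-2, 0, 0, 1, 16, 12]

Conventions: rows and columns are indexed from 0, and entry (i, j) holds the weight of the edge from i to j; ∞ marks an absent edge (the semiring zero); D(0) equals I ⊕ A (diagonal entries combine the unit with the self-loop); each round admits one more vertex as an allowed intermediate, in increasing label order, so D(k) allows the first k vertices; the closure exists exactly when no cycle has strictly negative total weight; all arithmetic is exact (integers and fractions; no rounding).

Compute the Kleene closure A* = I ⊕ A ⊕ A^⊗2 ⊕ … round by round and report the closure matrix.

D(0):
  [0, ∞, 11, ∞, 0, 18]
  [∞, 0, 7, -1, 7, 7]
  [16, 13, 0, ∞, ∞, ∞]
  [0, 5, 4, 0, 5, ∞]
  [5, 1, 9, 5, 0, 12]
  [-2, 0, 0, 1, 16, 0]
D(1):
  [0, ∞, 11, ∞, 0, 18]
  [∞, 0, 7, -1, 7, 7]
  [16, 13, 0, ∞, 16, 34]
  [0, 5, 4, 0, 0, 18]
  [5, 1, 9, 5, 0, 12]
  [-2, 0, 0, 1, -2, 0]
D(2):
  [0, ∞, 11, ∞, 0, 18]
  [∞, 0, 7, -1, 7, 7]
  [16, 13, 0, 12, 16, 20]
  [0, 5, 4, 0, 0, 12]
  [5, 1, 8, 0, 0, 8]
  [-2, 0, 0, -1, -2, 0]
D(3):
  [0, 24, 11, 23, 0, 18]
  [23, 0, 7, -1, 7, 7]
  [16, 13, 0, 12, 16, 20]
  [0, 5, 4, 0, 0, 12]
  [5, 1, 8, 0, 0, 8]
  [-2, 0, 0, -1, -2, 0]
D(4):
  [0, 24, 11, 23, 0, 18]
  [-1, 0, 3, -1, -1, 7]
  [12, 13, 0, 12, 12, 20]
  [0, 5, 4, 0, 0, 12]
  [0, 1, 4, 0, 0, 8]
  [-2, 0, 0, -1, -2, 0]
D(5):
  [0, 1, 4, 0, 0, 8]
  [-1, 0, 3, -1, -1, 7]
  [12, 13, 0, 12, 12, 20]
  [0, 1, 4, 0, 0, 8]
  [0, 1, 4, 0, 0, 8]
  [-2, -1, 0, -2, -2, 0]
D(6):
  [0, 1, 4, 0, 0, 8]
  [-1, 0, 3, -1, -1, 7]
  [12, 13, 0, 12, 12, 20]
  [0, 1, 4, 0, 0, 8]
  [0, 1, 4, 0, 0, 8]
  [-2, -1, 0, -2, -2, 0]
Answer: A* = [[0, 1, 4, 0, 0, 8], [-1, 0, 3, -1, -1, 7], [12, 13, 0, 12, 12, 20], [0, 1, 4, 0, 0, 8], [0, 1, 4, 0, 0, 8], [-2, -1, 0, -2, -2, 0]]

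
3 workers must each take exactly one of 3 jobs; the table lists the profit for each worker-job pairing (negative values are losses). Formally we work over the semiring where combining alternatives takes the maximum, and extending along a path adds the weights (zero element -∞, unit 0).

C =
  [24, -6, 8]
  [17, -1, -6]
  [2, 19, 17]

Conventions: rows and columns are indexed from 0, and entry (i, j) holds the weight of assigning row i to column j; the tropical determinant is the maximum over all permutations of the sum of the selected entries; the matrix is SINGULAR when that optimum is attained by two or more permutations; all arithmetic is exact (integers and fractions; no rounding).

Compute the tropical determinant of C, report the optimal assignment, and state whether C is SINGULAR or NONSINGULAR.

σ = (0, 1, 2): 24 + (-1) + 17 = 40
σ = (0, 2, 1): 24 + (-6) + 19 = 37
σ = (1, 0, 2): (-6) + 17 + 17 = 28
σ = (1, 2, 0): (-6) + (-6) + 2 = -10
σ = (2, 0, 1): 8 + 17 + 19 = 44
σ = (2, 1, 0): 8 + (-1) + 2 = 9
Optimal value attained by: σ = (2, 0, 1).
Answer: det⊕(C) = 44; verdict: NONSINGULAR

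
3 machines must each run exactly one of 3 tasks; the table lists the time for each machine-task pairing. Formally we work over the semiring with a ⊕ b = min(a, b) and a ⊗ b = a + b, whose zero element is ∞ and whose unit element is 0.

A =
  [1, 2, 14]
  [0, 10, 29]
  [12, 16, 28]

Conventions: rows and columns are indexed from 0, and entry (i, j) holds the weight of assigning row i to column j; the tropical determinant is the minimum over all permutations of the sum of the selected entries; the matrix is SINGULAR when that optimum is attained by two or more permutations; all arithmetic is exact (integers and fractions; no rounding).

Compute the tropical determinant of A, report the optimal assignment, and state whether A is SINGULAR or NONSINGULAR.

σ = (0, 1, 2): 1 + 10 + 28 = 39
σ = (0, 2, 1): 1 + 29 + 16 = 46
σ = (1, 0, 2): 2 + 0 + 28 = 30
σ = (1, 2, 0): 2 + 29 + 12 = 43
σ = (2, 0, 1): 14 + 0 + 16 = 30
σ = (2, 1, 0): 14 + 10 + 12 = 36
Optimal value attained by: σ = (1, 0, 2).
Answer: det⊕(A) = 30; verdict: SINGULAR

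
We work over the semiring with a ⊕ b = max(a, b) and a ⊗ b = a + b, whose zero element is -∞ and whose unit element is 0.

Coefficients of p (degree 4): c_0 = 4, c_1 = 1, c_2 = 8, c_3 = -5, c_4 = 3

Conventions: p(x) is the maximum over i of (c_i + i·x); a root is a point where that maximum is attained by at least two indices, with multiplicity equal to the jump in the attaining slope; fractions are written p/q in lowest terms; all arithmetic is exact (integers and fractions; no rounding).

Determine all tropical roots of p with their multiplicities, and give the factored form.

hull edge (i=0, c=4) to (i=2, c=8): slope 2, span 2
hull edge (i=2, c=8) to (i=4, c=3): slope -5/2, span 2
Factored form: p(x) = 3 ⊗ (x ⊕ (-2)) ⊗ (x ⊕ (-2)) ⊗ (x ⊕ 5/2) ⊗ (x ⊕ 5/2)
Answer: roots = -2 (mult 2), 5/2 (mult 2)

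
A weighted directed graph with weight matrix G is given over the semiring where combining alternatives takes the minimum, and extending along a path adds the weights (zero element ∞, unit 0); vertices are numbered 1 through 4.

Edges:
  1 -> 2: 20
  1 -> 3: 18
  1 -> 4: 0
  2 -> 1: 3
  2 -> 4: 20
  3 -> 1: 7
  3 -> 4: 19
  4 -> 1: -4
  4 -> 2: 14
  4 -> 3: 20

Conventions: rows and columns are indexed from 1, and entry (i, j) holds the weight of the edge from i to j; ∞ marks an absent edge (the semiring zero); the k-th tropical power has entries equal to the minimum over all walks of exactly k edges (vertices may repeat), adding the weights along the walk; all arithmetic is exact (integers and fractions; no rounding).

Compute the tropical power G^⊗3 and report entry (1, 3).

G^⊗2:
  [-4, 14, 20, 37]
  [16, 23, 21, 3]
  [15, 27, 25, 7]
  [17, 16, 14, -4]
G^⊗3:
  [17, 16, 14, -4]
  [-1, 17, 23, 16]
  [3, 21, 27, 15]
  [-8, 10, 16, 17]
Key observation: the optimum is the walk 1->4->1->3, with weight 0 + (-4) + 18 = 14.
Optimal value attained by: walk 1->4->1->3.
Answer: (G^⊗3)[1][3] = 14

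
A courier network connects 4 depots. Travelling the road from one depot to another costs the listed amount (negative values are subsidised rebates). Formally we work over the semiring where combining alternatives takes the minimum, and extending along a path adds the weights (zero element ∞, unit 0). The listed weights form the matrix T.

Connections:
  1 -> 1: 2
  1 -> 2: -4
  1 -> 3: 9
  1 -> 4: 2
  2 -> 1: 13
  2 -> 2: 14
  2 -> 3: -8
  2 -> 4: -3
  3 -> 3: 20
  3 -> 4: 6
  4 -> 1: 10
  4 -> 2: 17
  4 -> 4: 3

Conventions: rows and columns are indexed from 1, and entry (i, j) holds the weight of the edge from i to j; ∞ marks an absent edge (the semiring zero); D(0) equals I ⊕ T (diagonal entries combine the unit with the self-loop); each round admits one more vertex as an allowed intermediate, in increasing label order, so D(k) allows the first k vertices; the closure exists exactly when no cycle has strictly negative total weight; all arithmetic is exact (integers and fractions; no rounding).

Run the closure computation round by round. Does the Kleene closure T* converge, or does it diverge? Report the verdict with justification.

D(0):
  [0, -4, 9, 2]
  [13, 0, -8, -3]
  [∞, ∞, 0, 6]
  [10, 17, ∞, 0]
D(1):
  [0, -4, 9, 2]
  [13, 0, -8, -3]
  [∞, ∞, 0, 6]
  [10, 6, 19, 0]
D(2):
  [0, -4, -12, -7]
  [13, 0, -8, -3]
  [∞, ∞, 0, 6]
  [10, 6, -2, 0]
D(3):
  [0, -4, -12, -7]
  [13, 0, -8, -3]
  [∞, ∞, 0, 6]
  [10, 6, -2, 0]
D(4):
  [0, -4, -12, -7]
  [7, 0, -8, -3]
  [16, 12, 0, 6]
  [10, 6, -2, 0]
Key observation: every diagonal entry stays at the unit through all rounds, so no improving cycle exists.
Answer: CONVERGES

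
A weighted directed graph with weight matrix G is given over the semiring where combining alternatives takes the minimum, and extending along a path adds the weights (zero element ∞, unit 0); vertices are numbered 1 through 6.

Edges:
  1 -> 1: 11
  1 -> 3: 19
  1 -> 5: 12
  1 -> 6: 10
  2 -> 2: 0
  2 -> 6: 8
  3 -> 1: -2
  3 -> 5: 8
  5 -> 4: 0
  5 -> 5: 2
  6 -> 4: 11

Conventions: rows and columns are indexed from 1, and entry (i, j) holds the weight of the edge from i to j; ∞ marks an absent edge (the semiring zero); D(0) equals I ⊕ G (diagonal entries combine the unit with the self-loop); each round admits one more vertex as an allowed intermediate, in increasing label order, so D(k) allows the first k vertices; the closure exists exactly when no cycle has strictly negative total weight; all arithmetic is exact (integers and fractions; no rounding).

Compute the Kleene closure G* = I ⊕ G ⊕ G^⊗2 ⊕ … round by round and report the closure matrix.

D(0):
  [0, ∞, 19, ∞, 12, 10]
  [∞, 0, ∞, ∞, ∞, 8]
  [-2, ∞, 0, ∞, 8, ∞]
  [∞, ∞, ∞, 0, ∞, ∞]
  [∞, ∞, ∞, 0, 0, ∞]
  [∞, ∞, ∞, 11, ∞, 0]
D(1):
  [0, ∞, 19, ∞, 12, 10]
  [∞, 0, ∞, ∞, ∞, 8]
  [-2, ∞, 0, ∞, 8, 8]
  [∞, ∞, ∞, 0, ∞, ∞]
  [∞, ∞, ∞, 0, 0, ∞]
  [∞, ∞, ∞, 11, ∞, 0]
D(2):
  [0, ∞, 19, ∞, 12, 10]
  [∞, 0, ∞, ∞, ∞, 8]
  [-2, ∞, 0, ∞, 8, 8]
  [∞, ∞, ∞, 0, ∞, ∞]
  [∞, ∞, ∞, 0, 0, ∞]
  [∞, ∞, ∞, 11, ∞, 0]
D(3):
  [0, ∞, 19, ∞, 12, 10]
  [∞, 0, ∞, ∞, ∞, 8]
  [-2, ∞, 0, ∞, 8, 8]
  [∞, ∞, ∞, 0, ∞, ∞]
  [∞, ∞, ∞, 0, 0, ∞]
  [∞, ∞, ∞, 11, ∞, 0]
D(4):
  [0, ∞, 19, ∞, 12, 10]
  [∞, 0, ∞, ∞, ∞, 8]
  [-2, ∞, 0, ∞, 8, 8]
  [∞, ∞, ∞, 0, ∞, ∞]
  [∞, ∞, ∞, 0, 0, ∞]
  [∞, ∞, ∞, 11, ∞, 0]
D(5):
  [0, ∞, 19, 12, 12, 10]
  [∞, 0, ∞, ∞, ∞, 8]
  [-2, ∞, 0, 8, 8, 8]
  [∞, ∞, ∞, 0, ∞, ∞]
  [∞, ∞, ∞, 0, 0, ∞]
  [∞, ∞, ∞, 11, ∞, 0]
D(6):
  [0, ∞, 19, 12, 12, 10]
  [∞, 0, ∞, 19, ∞, 8]
  [-2, ∞, 0, 8, 8, 8]
  [∞, ∞, ∞, 0, ∞, ∞]
  [∞, ∞, ∞, 0, 0, ∞]
  [∞, ∞, ∞, 11, ∞, 0]
Answer: G* = [[0, ∞, 19, 12, 12, 10], [∞, 0, ∞, 19, ∞, 8], [-2, ∞, 0, 8, 8, 8], [∞, ∞, ∞, 0, ∞, ∞], [∞, ∞, ∞, 0, 0, ∞], [∞, ∞, ∞, 11, ∞, 0]]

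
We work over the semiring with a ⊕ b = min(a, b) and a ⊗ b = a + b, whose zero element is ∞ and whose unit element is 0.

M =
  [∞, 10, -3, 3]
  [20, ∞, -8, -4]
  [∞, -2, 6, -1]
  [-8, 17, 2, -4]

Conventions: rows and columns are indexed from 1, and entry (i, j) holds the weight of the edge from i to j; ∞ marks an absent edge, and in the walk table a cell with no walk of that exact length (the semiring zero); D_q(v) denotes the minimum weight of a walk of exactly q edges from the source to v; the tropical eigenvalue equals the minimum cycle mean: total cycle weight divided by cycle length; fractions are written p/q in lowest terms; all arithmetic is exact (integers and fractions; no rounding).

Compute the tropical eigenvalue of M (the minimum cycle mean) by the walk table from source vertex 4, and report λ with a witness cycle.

q=0: [∞, ∞, ∞, 0]
q=1: [-8, 17, 2, -4]
q=2: [-12, 0, -11, -8]
q=3: [-16, -13, -15, -12]
q=4: [-20, -17, -21, -17]
Optimal cycle mean attained by: cycle 2->3->2, total (-8) + (-2), length 2.
Answer: λ = -5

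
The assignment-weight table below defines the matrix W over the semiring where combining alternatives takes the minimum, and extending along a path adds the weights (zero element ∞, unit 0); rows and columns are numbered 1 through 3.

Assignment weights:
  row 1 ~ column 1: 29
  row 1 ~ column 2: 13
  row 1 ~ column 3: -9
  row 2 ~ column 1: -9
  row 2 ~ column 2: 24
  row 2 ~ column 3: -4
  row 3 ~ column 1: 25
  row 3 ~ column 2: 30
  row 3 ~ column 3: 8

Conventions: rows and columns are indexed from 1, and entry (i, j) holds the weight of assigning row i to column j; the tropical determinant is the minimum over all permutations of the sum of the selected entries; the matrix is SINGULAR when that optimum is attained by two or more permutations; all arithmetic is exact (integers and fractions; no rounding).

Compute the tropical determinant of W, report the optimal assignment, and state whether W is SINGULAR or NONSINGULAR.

σ = (1, 2, 3): 29 + 24 + 8 = 61
σ = (1, 3, 2): 29 + (-4) + 30 = 55
σ = (2, 1, 3): 13 + (-9) + 8 = 12
σ = (2, 3, 1): 13 + (-4) + 25 = 34
σ = (3, 1, 2): (-9) + (-9) + 30 = 12
σ = (3, 2, 1): (-9) + 24 + 25 = 40
Optimal value attained by: σ = (2, 1, 3).
Answer: det⊕(W) = 12; verdict: SINGULAR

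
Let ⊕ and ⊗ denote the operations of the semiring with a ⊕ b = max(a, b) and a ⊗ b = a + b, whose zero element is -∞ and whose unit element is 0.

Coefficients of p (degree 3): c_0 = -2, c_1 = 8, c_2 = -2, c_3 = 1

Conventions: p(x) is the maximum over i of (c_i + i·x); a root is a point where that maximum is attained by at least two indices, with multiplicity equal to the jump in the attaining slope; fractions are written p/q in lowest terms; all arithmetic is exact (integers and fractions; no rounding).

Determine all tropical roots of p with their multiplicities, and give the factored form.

hull edge (i=0, c=-2) to (i=1, c=8): slope 10, span 1
hull edge (i=1, c=8) to (i=3, c=1): slope -7/2, span 2
Factored form: p(x) = 1 ⊗ (x ⊕ (-10)) ⊗ (x ⊕ 7/2) ⊗ (x ⊕ 7/2)
Answer: roots = -10 (mult 1), 7/2 (mult 2)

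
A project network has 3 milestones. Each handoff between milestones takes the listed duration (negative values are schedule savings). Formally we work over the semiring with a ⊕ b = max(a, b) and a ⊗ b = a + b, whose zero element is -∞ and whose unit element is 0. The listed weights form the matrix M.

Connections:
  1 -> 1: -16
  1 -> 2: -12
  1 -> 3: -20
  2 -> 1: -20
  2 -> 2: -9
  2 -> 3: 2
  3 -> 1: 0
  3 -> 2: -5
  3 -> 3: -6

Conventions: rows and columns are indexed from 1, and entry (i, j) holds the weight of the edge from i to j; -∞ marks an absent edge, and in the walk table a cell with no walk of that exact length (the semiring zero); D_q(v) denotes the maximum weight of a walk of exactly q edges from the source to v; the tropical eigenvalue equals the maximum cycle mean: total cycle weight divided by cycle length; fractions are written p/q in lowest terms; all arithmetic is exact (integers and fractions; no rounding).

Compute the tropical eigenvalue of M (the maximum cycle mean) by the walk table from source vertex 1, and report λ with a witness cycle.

q=0: [0, -∞, -∞]
q=1: [-16, -12, -20]
q=2: [-20, -21, -10]
q=3: [-10, -15, -16]
Optimal cycle mean attained by: cycle 2->3->2, total 2 + (-5), length 2.
Answer: λ = -3/2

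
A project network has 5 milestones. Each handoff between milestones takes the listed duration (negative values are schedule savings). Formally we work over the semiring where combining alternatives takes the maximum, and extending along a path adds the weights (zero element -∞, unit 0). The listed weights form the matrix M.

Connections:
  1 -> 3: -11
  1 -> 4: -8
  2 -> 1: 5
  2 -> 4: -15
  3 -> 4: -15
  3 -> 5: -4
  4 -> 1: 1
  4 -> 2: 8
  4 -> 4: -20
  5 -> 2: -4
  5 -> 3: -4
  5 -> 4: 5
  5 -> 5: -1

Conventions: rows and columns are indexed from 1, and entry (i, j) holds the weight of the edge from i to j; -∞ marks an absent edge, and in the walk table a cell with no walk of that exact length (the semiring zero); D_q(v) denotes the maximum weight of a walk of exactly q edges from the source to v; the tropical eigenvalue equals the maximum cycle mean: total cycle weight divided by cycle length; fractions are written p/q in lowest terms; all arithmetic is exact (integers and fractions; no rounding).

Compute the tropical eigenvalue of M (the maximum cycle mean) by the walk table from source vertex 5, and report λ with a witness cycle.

q=0: [-∞, -∞, -∞, -∞, 0]
q=1: [-∞, -4, -4, 5, -1]
q=2: [6, 13, -5, 4, -2]
q=3: [18, 12, -5, 3, -3]
q=4: [17, 11, 7, 10, -4]
q=5: [16, 18, 6, 9, 3]
Optimal cycle mean attained by: cycle 1->4->2->1, total (-8) + 8 + 5, length 3.
Answer: λ = 5/3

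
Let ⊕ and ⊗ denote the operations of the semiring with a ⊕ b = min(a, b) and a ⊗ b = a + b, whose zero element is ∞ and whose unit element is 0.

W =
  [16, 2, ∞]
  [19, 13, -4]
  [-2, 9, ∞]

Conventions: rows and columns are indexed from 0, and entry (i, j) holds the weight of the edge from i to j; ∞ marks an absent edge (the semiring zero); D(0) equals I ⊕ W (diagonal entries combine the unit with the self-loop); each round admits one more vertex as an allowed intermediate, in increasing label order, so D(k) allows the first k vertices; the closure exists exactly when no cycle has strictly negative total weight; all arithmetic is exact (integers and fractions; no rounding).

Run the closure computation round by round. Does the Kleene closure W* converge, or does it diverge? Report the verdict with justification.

D(0):
  [0, 2, ∞]
  [19, 0, -4]
  [-2, 9, 0]
D(1):
  [0, 2, ∞]
  [19, 0, -4]
  [-2, 0, 0]
Detection: at round 2, diagonal entry (2, 2) turns strictly negative.
Key observation: the cycle 2->0->1->2 has total weight (-2) + 2 + (-4), which is strictly negative.
Answer: DIVERGES — negative cycle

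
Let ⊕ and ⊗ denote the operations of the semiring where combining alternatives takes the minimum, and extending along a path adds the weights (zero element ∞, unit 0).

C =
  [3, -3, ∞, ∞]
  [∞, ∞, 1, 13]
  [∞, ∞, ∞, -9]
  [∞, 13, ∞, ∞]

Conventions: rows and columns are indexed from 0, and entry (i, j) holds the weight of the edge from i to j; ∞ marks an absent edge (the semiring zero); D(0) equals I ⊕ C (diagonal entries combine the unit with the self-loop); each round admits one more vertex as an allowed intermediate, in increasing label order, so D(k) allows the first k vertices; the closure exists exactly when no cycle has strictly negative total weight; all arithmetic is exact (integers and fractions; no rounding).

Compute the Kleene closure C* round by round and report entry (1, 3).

D(0):
  [0, -3, ∞, ∞]
  [∞, 0, 1, 13]
  [∞, ∞, 0, -9]
  [∞, 13, ∞, 0]
D(1):
  [0, -3, ∞, ∞]
  [∞, 0, 1, 13]
  [∞, ∞, 0, -9]
  [∞, 13, ∞, 0]
D(2):
  [0, -3, -2, 10]
  [∞, 0, 1, 13]
  [∞, ∞, 0, -9]
  [∞, 13, 14, 0]
D(3):
  [0, -3, -2, -11]
  [∞, 0, 1, -8]
  [∞, ∞, 0, -9]
  [∞, 13, 14, 0]
D(4):
  [0, -3, -2, -11]
  [∞, 0, 1, -8]
  [∞, 4, 0, -9]
  [∞, 13, 14, 0]
Answer: C*[1][3] = -8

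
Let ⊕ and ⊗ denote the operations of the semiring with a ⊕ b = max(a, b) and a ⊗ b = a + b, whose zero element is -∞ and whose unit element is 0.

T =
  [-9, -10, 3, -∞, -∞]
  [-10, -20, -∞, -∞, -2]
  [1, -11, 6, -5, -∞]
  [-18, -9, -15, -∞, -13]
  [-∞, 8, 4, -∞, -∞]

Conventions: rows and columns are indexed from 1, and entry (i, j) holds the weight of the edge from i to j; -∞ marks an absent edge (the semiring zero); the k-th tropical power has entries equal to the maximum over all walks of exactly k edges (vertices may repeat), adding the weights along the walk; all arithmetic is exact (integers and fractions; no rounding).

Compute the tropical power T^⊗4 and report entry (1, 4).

T^⊗2:
  [4, -8, 9, -2, -12]
  [-19, 6, 2, -∞, -22]
  [7, -5, 12, 1, -13]
  [-14, -5, -9, -20, -11]
  [5, -7, 10, -1, 6]
T^⊗3:
  [10, -2, 15, 4, -10]
  [3, -9, 8, -3, 4]
  [13, 1, 18, 7, -7]
  [-8, -3, -3, -14, -7]
  [11, 14, 16, 5, -9]
T^⊗4:
  [16, 4, 21, 10, -4]
  [9, 12, 14, 3, -11]
  [19, 7, 24, 13, -1]
  [-2, 1, 3, -8, -5]
  [17, 5, 22, 11, 12]
Key observation: the optimum is the walk 1->3->3->3->4, with weight 3 + 6 + 6 + (-5) = 10.
Optimal value attained by: walk 1->3->3->3->4.
Answer: (T^⊗4)[1][4] = 10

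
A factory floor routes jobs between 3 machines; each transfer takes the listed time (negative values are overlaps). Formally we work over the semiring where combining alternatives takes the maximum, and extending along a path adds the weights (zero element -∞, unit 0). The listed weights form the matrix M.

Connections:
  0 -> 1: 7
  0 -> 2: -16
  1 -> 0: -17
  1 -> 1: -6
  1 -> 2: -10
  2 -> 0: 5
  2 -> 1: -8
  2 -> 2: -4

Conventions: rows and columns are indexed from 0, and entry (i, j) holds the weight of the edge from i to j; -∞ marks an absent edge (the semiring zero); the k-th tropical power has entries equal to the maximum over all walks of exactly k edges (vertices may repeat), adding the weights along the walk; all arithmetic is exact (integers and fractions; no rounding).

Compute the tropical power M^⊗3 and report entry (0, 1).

M^⊗2:
  [-10, 1, -3]
  [-5, -10, -14]
  [1, 12, -8]
M^⊗3:
  [2, -3, -7]
  [-9, 2, -18]
  [-3, 8, 2]
Key observation: the optimum is the walk 0->1->0->1, with weight 7 + (-17) + 7 = -3.
Optimal value attained by: walk 0->1->0->1.
Answer: (M^⊗3)[0][1] = -3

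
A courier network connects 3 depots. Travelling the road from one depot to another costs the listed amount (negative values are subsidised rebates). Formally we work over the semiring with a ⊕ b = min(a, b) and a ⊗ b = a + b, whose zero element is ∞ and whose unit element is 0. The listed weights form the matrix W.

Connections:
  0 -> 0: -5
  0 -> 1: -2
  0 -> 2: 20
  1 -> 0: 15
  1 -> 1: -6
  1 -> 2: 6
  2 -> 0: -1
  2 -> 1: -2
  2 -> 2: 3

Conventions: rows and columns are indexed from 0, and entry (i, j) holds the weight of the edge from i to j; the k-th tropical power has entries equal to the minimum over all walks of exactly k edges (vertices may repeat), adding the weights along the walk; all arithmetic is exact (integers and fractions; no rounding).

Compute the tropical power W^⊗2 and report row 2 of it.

W^⊗2:
  [-10, -8, 4]
  [5, -12, 0]
  [-6, -8, 4]
Answer: row 2 of W^⊗2 = [-6, -8, 4]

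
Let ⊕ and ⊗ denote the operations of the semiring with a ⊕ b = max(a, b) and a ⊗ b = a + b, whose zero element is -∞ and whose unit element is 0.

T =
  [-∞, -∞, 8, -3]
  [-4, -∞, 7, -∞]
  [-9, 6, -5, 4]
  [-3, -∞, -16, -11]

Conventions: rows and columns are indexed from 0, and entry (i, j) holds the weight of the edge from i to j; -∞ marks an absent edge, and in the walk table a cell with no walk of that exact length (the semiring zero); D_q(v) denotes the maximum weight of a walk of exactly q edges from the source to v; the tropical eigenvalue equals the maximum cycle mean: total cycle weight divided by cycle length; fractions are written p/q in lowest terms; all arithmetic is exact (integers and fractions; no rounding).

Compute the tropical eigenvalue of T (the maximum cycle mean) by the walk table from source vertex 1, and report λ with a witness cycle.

q=0: [-∞, 0, -∞, -∞]
q=1: [-4, -∞, 7, -∞]
q=2: [-2, 13, 4, 11]
q=3: [9, 10, 20, 8]
q=4: [11, 26, 17, 24]
Optimal cycle mean attained by: cycle 1->2->1, total 7 + 6, length 2.
Answer: λ = 13/2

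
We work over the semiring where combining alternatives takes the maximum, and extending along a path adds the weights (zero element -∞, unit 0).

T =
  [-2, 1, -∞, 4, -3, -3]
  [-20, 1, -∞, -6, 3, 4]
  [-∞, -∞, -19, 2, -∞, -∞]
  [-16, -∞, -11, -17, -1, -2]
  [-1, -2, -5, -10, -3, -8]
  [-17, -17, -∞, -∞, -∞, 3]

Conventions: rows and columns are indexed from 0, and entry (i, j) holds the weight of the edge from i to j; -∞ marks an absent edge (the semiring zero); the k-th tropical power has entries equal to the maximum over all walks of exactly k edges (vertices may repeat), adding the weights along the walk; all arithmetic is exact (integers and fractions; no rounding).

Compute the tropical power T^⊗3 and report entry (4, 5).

T^⊗2:
  [-4, 2, -7, 2, 4, 5]
  [2, 2, -2, -5, 4, 7]
  [-14, -∞, -9, -15, 1, 0]
  [-2, -3, -6, -9, -4, 1]
  [-3, 0, -8, 3, 1, 2]
  [-14, -14, -∞, -13, -14, 6]
T^⊗3:
  [3, 3, -1, 0, 5, 8]
  [3, 3, -1, 6, 5, 10]
  [0, -1, -4, -7, -2, 3]
  [-4, -1, -9, 2, 0, 4]
  [0, 1, -4, 1, 3, 5]
  [-11, -11, -19, -10, -11, 9]
Key observation: the optimum is the walk 4->1->5->5, with weight (-2) + 4 + 3 = 5.
Optimal value attained by: walk 4->1->5->5.
Answer: (T^⊗3)[4][5] = 5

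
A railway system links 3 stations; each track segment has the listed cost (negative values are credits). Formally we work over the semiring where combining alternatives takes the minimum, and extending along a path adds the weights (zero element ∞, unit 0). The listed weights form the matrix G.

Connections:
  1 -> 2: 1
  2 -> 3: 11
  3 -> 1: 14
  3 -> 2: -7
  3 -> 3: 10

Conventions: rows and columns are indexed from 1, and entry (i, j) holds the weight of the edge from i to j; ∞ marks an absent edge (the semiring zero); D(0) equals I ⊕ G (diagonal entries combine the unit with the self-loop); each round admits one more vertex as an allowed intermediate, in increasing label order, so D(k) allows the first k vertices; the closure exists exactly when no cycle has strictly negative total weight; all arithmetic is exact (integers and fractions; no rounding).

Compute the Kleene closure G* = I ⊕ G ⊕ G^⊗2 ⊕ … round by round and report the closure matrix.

D(0):
  [0, 1, ∞]
  [∞, 0, 11]
  [14, -7, 0]
D(1):
  [0, 1, ∞]
  [∞, 0, 11]
  [14, -7, 0]
D(2):
  [0, 1, 12]
  [∞, 0, 11]
  [14, -7, 0]
D(3):
  [0, 1, 12]
  [25, 0, 11]
  [14, -7, 0]
Answer: G* = [[0, 1, 12], [25, 0, 11], [14, -7, 0]]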